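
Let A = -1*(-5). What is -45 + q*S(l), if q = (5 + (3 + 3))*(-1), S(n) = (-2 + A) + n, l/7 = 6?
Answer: -540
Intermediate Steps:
l = 42 (l = 7*6 = 42)
A = 5
S(n) = 3 + n (S(n) = (-2 + 5) + n = 3 + n)
q = -11 (q = (5 + 6)*(-1) = 11*(-1) = -11)
-45 + q*S(l) = -45 - 11*(3 + 42) = -45 - 11*45 = -45 - 495 = -540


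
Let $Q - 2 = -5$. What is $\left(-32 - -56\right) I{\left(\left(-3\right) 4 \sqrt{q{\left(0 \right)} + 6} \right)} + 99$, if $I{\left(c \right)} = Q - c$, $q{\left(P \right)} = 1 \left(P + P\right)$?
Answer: $27 + 288 \sqrt{6} \approx 732.45$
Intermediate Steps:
$q{\left(P \right)} = 2 P$ ($q{\left(P \right)} = 1 \cdot 2 P = 2 P$)
$Q = -3$ ($Q = 2 - 5 = -3$)
$I{\left(c \right)} = -3 - c$
$\left(-32 - -56\right) I{\left(\left(-3\right) 4 \sqrt{q{\left(0 \right)} + 6} \right)} + 99 = \left(-32 - -56\right) \left(-3 - \left(-3\right) 4 \sqrt{2 \cdot 0 + 6}\right) + 99 = \left(-32 + 56\right) \left(-3 - - 12 \sqrt{0 + 6}\right) + 99 = 24 \left(-3 - - 12 \sqrt{6}\right) + 99 = 24 \left(-3 + 12 \sqrt{6}\right) + 99 = \left(-72 + 288 \sqrt{6}\right) + 99 = 27 + 288 \sqrt{6}$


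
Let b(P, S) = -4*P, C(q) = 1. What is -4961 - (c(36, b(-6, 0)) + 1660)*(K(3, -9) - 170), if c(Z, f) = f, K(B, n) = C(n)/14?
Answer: 1968391/7 ≈ 2.8120e+5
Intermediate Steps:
K(B, n) = 1/14
-4961 - (c(36, b(-6, 0)) + 1660)*(K(3, -9) - 170) = -4961 - (-4*(-6) + 1660)*(1/14 - 170) = -4961 - (24 + 1660)*(-2379)/14 = -4961 - 1684*(-2379)/14 = -4961 - 1*(-2003118/7) = -4961 + 2003118/7 = 1968391/7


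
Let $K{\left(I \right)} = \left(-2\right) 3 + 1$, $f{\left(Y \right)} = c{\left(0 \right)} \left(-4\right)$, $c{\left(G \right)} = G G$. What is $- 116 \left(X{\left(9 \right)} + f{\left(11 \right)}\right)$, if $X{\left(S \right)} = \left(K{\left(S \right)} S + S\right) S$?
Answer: $37584$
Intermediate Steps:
$c{\left(G \right)} = G^{2}$
$f{\left(Y \right)} = 0$ ($f{\left(Y \right)} = 0^{2} \left(-4\right) = 0 \left(-4\right) = 0$)
$K{\left(I \right)} = -5$ ($K{\left(I \right)} = -6 + 1 = -5$)
$X{\left(S \right)} = - 4 S^{2}$ ($X{\left(S \right)} = \left(- 5 S + S\right) S = - 4 S S = - 4 S^{2}$)
$- 116 \left(X{\left(9 \right)} + f{\left(11 \right)}\right) = - 116 \left(- 4 \cdot 9^{2} + 0\right) = - 116 \left(\left(-4\right) 81 + 0\right) = - 116 \left(-324 + 0\right) = \left(-116\right) \left(-324\right) = 37584$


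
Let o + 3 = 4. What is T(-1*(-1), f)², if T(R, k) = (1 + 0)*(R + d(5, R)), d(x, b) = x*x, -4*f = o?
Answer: 676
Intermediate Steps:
o = 1 (o = -3 + 4 = 1)
f = -¼ (f = -¼*1 = -¼ ≈ -0.25000)
d(x, b) = x²
T(R, k) = 25 + R (T(R, k) = (1 + 0)*(R + 5²) = 1*(R + 25) = 1*(25 + R) = 25 + R)
T(-1*(-1), f)² = (25 - 1*(-1))² = (25 + 1)² = 26² = 676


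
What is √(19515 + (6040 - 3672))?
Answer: √21883 ≈ 147.93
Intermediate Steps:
√(19515 + (6040 - 3672)) = √(19515 + 2368) = √21883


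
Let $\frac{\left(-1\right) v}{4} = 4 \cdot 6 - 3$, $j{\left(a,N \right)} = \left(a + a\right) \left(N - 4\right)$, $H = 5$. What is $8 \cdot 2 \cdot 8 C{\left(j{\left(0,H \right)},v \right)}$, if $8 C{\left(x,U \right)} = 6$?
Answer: $96$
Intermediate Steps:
$j{\left(a,N \right)} = 2 a \left(-4 + N\right)$
$v = -84$ ($v = - 4 \left(4 \cdot 6 - 3\right) = - 4 \left(24 - 3\right) = \left(-4\right) 21 = -84$)
$C{\left(x,U \right)} = \frac{3}{4}$ ($C{\left(x,U \right)} = \frac{1}{8} \cdot 6 = \frac{3}{4}$)
$8 \cdot 2 \cdot 8 C{\left(j{\left(0,H \right)},v \right)} = 8 \cdot 2 \cdot 8 \cdot \frac{3}{4} = 16 \cdot 8 \cdot \frac{3}{4} = 128 \cdot \frac{3}{4} = 96$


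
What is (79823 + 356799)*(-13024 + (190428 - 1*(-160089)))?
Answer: 147356868646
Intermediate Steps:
(79823 + 356799)*(-13024 + (190428 - 1*(-160089))) = 436622*(-13024 + (190428 + 160089)) = 436622*(-13024 + 350517) = 436622*337493 = 147356868646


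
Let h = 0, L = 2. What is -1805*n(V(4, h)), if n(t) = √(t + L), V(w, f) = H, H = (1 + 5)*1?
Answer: -3610*√2 ≈ -5105.3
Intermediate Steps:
H = 6 (H = 6*1 = 6)
V(w, f) = 6
n(t) = √(2 + t) (n(t) = √(t + 2) = √(2 + t))
-1805*n(V(4, h)) = -1805*√(2 + 6) = -3610*√2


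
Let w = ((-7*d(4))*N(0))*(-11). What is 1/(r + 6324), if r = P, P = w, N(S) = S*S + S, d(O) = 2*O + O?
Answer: 1/6324 ≈ 0.00015813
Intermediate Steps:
d(O) = 3*O
N(S) = S + S² (N(S) = S² + S = S + S²)
w = 0 (w = ((-21*4)*(0*(1 + 0)))*(-11) = ((-7*12)*(0*1))*(-11) = -84*0*(-11) = 0*(-11) = 0)
P = 0
r = 0
1/(r + 6324) = 1/(0 + 6324) = 1/6324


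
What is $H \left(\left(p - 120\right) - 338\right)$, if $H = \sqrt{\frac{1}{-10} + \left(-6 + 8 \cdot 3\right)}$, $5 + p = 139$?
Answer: $- \frac{162 \sqrt{1790}}{5} \approx -1370.8$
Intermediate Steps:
$p = 134$ ($p = -5 + 139 = 134$)
$H = \frac{\sqrt{1790}}{10}$ ($H = \sqrt{- \frac{1}{10} + \left(-6 + 24\right)} = \sqrt{- \frac{1}{10} + 18} = \sqrt{\frac{179}{10}} = \frac{\sqrt{1790}}{10} \approx 4.2308$)
$H \left(\left(p - 120\right) - 338\right) = \frac{\sqrt{1790}}{10} \left(\left(134 - 120\right) - 338\right) = \frac{\sqrt{1790}}{10} \left(14 - 338\right) = \frac{\sqrt{1790}}{10} \left(-324\right) = - \frac{162 \sqrt{1790}}{5}$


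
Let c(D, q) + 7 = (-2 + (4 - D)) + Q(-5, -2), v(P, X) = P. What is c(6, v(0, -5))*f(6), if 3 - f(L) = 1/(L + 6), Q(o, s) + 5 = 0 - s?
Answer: -245/6 ≈ -40.833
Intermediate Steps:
Q(o, s) = -5 - s (Q(o, s) = -5 + (0 - s) = -5 - s)
c(D, q) = -8 - D (c(D, q) = -7 + ((-2 + (4 - D)) + (-5 - 1*(-2))) = -7 + ((2 - D) + (-5 + 2)) = -7 + ((2 - D) - 3) = -7 + (-1 - D) = -8 - D)
f(L) = 3 - 1/(6 + L) (f(L) = 3 - 1/(L + 6) = 3 - 1/(6 + L))
c(6, v(0, -5))*f(6) = (-8 - 1*6)*((17 + 3*6)/(6 + 6)) = (-8 - 6)*((17 + 18)/12) = -7*35/6 = -14*35/12 = -245/6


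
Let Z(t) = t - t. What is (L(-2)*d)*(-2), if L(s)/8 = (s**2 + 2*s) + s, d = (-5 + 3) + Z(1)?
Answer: -64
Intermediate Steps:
Z(t) = 0
d = -2 (d = (-5 + 3) + 0 = -2 + 0 = -2)
L(s) = 8*s**2 + 24*s (L(s) = 8*((s**2 + 2*s) + s) = 8*(s**2 + 3*s) = 8*s**2 + 24*s)
(L(-2)*d)*(-2) = ((8*(-2)*(3 - 2))*(-2))*(-2) = ((8*(-2)*1)*(-2))*(-2) = -16*(-2)*(-2) = 32*(-2) = -64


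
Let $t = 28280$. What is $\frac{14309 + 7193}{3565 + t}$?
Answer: $\frac{21502}{31845} \approx 0.67521$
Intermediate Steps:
$\frac{14309 + 7193}{3565 + t} = \frac{14309 + 7193}{3565 + 28280} = \frac{21502}{31845}$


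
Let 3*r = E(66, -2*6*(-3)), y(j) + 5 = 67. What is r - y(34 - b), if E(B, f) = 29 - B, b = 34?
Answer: -223/3 ≈ -74.333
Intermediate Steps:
y(j) = 62 (y(j) = -5 + 67 = 62)
r = -37/3 (r = (29 - 1*66)/3 = (29 - 66)/3 = (⅓)*(-37) = -37/3 ≈ -12.333)
r - y(34 - b) = -37/3 - 1*62 = -37/3 - 62 = -223/3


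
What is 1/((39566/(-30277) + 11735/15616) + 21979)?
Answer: 472805632/10391532423667 ≈ 4.5499e-5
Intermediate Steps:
1/((39566/(-30277) + 11735/15616) + 21979) = 1/((39566*(-1/30277) + 11735*(1/15616)) + 21979) = 1/((-39566/30277 + 11735/15616) + 21979) = 1/(-262562061/472805632 + 21979) = 1/(10391532423667/472805632) = 472805632/10391532423667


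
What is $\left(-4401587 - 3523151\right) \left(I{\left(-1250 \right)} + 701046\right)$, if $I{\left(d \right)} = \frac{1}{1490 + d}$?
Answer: $- \frac{666672709076129}{120} \approx -5.5556 \cdot 10^{12}$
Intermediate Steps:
$\left(-4401587 - 3523151\right) \left(I{\left(-1250 \right)} + 701046\right) = \left(-4401587 - 3523151\right) \left(\frac{1}{1490 - 1250} + 701046\right) = - 7924738 \left(\frac{1}{240} + 701046\right) = \left(-7924738\right) \frac{168251041}{240} = - \frac{666672709076129}{120}$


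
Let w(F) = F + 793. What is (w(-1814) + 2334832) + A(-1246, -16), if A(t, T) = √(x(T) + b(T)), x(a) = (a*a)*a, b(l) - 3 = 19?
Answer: 2333811 + I*√4074 ≈ 2.3338e+6 + 63.828*I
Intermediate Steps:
b(l) = 22 (b(l) = 3 + 19 = 22)
w(F) = 793 + F
x(a) = a³ (x(a) = a²*a = a³)
A(t, T) = √(22 + T³) (A(t, T) = √(T³ + 22) = √(22 + T³))
(w(-1814) + 2334832) + A(-1246, -16) = ((793 - 1814) + 2334832) + √(22 + (-16)³) = (-1021 + 2334832) + √(22 - 4096) = 2333811 + √(-4074) = 2333811 + I*√4074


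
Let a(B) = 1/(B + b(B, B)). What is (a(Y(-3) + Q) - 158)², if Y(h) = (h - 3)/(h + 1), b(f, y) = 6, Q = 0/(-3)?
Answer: 2019241/81 ≈ 24929.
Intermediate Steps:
Q = 0 (Q = 0*(-⅓) = 0)
Y(h) = (-3 + h)/(1 + h)
a(B) = 1/(6 + B) (a(B) = 1/(B + 6) = 1/(6 + B))
(a(Y(-3) + Q) - 158)² = (1/(6 + ((-3 - 3)/(1 - 3) + 0)) - 158)² = (1/(6 + (-6/(-2) + 0)) - 158)² = (1/(6 + (-½*(-6) + 0)) - 158)² = (1/(6 + (3 + 0)) - 158)² = (1/(6 + 3) - 158)² = (1/9 - 158)² = (⅑ - 158)² = (-1421/9)² = 2019241/81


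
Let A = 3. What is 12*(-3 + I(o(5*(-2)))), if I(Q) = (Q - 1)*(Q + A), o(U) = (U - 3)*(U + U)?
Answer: 817368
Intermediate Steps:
o(U) = 2*U*(-3 + U) (o(U) = (-3 + U)*(2*U) = 2*U*(-3 + U))
I(Q) = (-1 + Q)*(3 + Q) (I(Q) = (Q - 1)*(Q + 3) = (-1 + Q)*(3 + Q))
12*(-3 + I(o(5*(-2)))) = 12*(-3 + (-3 + (2*(5*(-2))*(-3 + 5*(-2)))² + 2*(2*(5*(-2))*(-3 + 5*(-2))))) = 12*(-3 + (-3 + (2*(-10)*(-3 - 10))² + 2*(2*(-10)*(-3 - 10)))) = 12*(-3 + (-3 + (2*(-10)*(-13))² + 2*(2*(-10)*(-13)))) = 12*(-3 + (-3 + 260² + 2*260)) = 12*(-3 + (-3 + 67600 + 520)) = 12*(-3 + 68117) = 12*68114 = 817368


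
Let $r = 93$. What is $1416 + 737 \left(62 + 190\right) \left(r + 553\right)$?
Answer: $119979120$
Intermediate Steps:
$1416 + 737 \left(62 + 190\right) \left(r + 553\right) = 1416 + 737 \left(62 + 190\right) \left(93 + 553\right) = 1416 + 737 \cdot 252 \cdot 646 = 1416 + 737 \cdot 162792 = 1416 + 119977704 = 119979120$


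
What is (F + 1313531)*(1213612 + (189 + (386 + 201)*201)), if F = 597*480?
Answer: 2130981992708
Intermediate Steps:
F = 286560
(F + 1313531)*(1213612 + (189 + (386 + 201)*201)) = (286560 + 1313531)*(1213612 + (189 + (386 + 201)*201)) = 1600091*(1213612 + (189 + 587*201)) = 1600091*(1213612 + (189 + 117987)) = 1600091*(1213612 + 118176) = 1600091*1331788 = 2130981992708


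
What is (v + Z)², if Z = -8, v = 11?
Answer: 9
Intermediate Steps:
(v + Z)² = (11 - 8)² = 3² = 9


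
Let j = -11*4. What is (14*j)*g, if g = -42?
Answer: 25872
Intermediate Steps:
j = -44
(14*j)*g = (14*(-44))*(-42) = -616*(-42) = 25872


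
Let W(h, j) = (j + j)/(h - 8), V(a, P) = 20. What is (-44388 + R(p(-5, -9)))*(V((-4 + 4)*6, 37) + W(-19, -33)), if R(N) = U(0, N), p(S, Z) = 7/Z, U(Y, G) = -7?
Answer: -8967790/9 ≈ -9.9642e+5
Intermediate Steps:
W(h, j) = 2*j/(-8 + h) (W(h, j) = (2*j)/(-8 + h) = 2*j/(-8 + h))
R(N) = -7
(-44388 + R(p(-5, -9)))*(V((-4 + 4)*6, 37) + W(-19, -33)) = (-44388 - 7)*(20 + 2*(-33)/(-8 - 19)) = -44395*(20 + 2*(-33)/(-27)) = -44395*(20 + 2*(-33)*(-1/27)) = -44395*(20 + 22/9) = -44395*202/9 = -8967790/9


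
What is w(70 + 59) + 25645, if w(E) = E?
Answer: 25774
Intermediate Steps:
w(70 + 59) + 25645 = (70 + 59) + 25645 = 129 + 25645 = 25774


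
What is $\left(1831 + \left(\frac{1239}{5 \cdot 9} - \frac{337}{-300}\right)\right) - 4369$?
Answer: $- \frac{752803}{300} \approx -2509.3$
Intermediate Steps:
$\left(1831 + \left(\frac{1239}{5 \cdot 9} - \frac{337}{-300}\right)\right) - 4369 = \left(1831 - \left(- \frac{337}{300} - \frac{1239}{45}\right)\right) - 4369 = \left(1831 + \left(1239 \cdot \frac{1}{45} + \frac{337}{300}\right)\right) - 4369 = \left(1831 + \left(\frac{413}{15} + \frac{337}{300}\right)\right) - 4369 = \left(1831 + \frac{8597}{300}\right) - 4369 = \frac{557897}{300} - 4369 = - \frac{752803}{300}$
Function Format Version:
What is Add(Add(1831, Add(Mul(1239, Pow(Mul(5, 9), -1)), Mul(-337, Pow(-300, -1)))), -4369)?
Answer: Rational(-752803, 300) ≈ -2509.3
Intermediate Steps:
Add(Add(1831, Add(Mul(1239, Pow(Mul(5, 9), -1)), Mul(-337, Pow(-300, -1)))), -4369) = Add(Add(1831, Add(Mul(1239, Pow(45, -1)), Mul(-337, Rational(-1, 300)))), -4369) = Add(Add(1831, Add(Mul(1239, Rational(1, 45)), Rational(337, 300))), -4369) = Add(Add(1831, Add(Rational(413, 15), Rational(337, 300))), -4369) = Add(Add(1831, Rational(8597, 300)), -4369) = Add(Rational(557897, 300), -4369) = Rational(-752803, 300)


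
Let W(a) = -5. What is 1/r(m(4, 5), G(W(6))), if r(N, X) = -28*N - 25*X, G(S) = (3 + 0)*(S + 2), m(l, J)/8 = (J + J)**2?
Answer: -1/22175 ≈ -4.5096e-5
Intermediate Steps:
m(l, J) = 32*J**2 (m(l, J) = 8*(J + J)**2 = 8*(2*J)**2 = 8*(4*J**2) = 32*J**2)
G(S) = 6 + 3*S (G(S) = 3*(2 + S) = 6 + 3*S)
1/r(m(4, 5), G(W(6))) = 1/(-896*5**2 - 25*(6 + 3*(-5))) = 1/(-896*25 - 25*(6 - 15)) = 1/(-28*800 - 25*(-9)) = 1/(-22400 + 225) = 1/(-22175) = -1/22175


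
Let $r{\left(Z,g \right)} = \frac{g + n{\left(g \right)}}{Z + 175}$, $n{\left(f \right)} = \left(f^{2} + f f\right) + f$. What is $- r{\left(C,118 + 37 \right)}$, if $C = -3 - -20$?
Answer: $- \frac{2015}{8} \approx -251.88$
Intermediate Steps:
$C = 17$ ($C = -3 + 20 = 17$)
$n{\left(f \right)} = f + 2 f^{2}$ ($n{\left(f \right)} = \left(f^{2} + f^{2}\right) + f = 2 f^{2} + f = f + 2 f^{2}$)
$r{\left(Z,g \right)} = \frac{g + g \left(1 + 2 g\right)}{175 + Z}$ ($r{\left(Z,g \right)} = \frac{g + g \left(1 + 2 g\right)}{Z + 175} = \frac{g + g \left(1 + 2 g\right)}{175 + Z}$)
$- r{\left(C,118 + 37 \right)} = - \frac{2 \left(118 + 37\right) \left(1 + \left(118 + 37\right)\right)}{175 + 17} = - \frac{2 \cdot 155 \left(1 + 155\right)}{192} = - \frac{2 \cdot 155 \cdot 156}{192} = \left(-1\right) \frac{2015}{8} = - \frac{2015}{8}$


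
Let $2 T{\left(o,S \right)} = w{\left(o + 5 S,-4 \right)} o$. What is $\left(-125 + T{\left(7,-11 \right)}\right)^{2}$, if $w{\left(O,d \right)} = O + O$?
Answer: $212521$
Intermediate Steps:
$w{\left(O,d \right)} = 2 O$
$T{\left(o,S \right)} = \frac{o \left(2 o + 10 S\right)}{2}$ ($T{\left(o,S \right)} = \frac{2 \left(o + 5 S\right) o}{2} = \frac{\left(2 o + 10 S\right) o}{2} = \frac{o \left(2 o + 10 S\right)}{2}$)
$\left(-125 + T{\left(7,-11 \right)}\right)^{2} = \left(-125 + 7 \left(7 + 5 \left(-11\right)\right)\right)^{2} = \left(-125 + 7 \left(7 - 55\right)\right)^{2} = \left(-125 + 7 \left(-48\right)\right)^{2} = \left(-125 - 336\right)^{2} = \left(-461\right)^{2} = 212521$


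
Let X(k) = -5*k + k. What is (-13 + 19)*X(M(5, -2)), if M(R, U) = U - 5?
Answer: 168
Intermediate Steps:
M(R, U) = -5 + U
X(k) = -4*k
(-13 + 19)*X(M(5, -2)) = (-13 + 19)*(-4*(-5 - 2)) = 6*(-4*(-7)) = 6*28 = 168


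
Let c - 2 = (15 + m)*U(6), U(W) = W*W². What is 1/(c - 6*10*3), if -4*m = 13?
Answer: 1/2360 ≈ 0.00042373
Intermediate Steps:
m = -13/4 (m = -¼*13 = -13/4 ≈ -3.2500)
U(W) = W³
c = 2540 (c = 2 + (15 - 13/4)*6³ = 2 + (47/4)*216 = 2 + 2538 = 2540)
1/(c - 6*10*3) = 1/(2540 - 6*10*3) = 1/(2540 - 60*3) = 1/(2540 - 180) = 1/2360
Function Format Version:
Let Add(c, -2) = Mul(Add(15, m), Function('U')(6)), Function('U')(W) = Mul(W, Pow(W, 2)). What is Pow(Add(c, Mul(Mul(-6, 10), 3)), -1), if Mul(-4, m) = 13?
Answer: Rational(1, 2360) ≈ 0.00042373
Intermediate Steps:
m = Rational(-13, 4) (m = Mul(Rational(-1, 4), 13) = Rational(-13, 4) ≈ -3.2500)
Function('U')(W) = Pow(W, 3)
c = 2540 (c = Add(2, Mul(Add(15, Rational(-13, 4)), Pow(6, 3))) = Add(2, Mul(Rational(47, 4), 216)) = Add(2, 2538) = 2540)
Pow(Add(c, Mul(Mul(-6, 10), 3)), -1) = Pow(Add(2540, Mul(Mul(-6, 10), 3)), -1) = Pow(Add(2540, Mul(-60, 3)), -1) = Pow(Add(2540, -180), -1) = Pow(2360, -1) = Rational(1, 2360)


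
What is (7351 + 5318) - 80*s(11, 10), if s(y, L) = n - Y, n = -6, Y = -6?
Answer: 12669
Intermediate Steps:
s(y, L) = 0 (s(y, L) = -6 - 1*(-6) = -6 + 6 = 0)
(7351 + 5318) - 80*s(11, 10) = (7351 + 5318) - 80*0 = 12669 + 0 = 12669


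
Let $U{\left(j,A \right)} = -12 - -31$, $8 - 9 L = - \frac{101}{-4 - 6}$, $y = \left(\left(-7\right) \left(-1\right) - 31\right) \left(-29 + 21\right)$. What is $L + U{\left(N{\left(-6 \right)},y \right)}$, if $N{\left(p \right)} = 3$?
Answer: $\frac{563}{30} \approx 18.767$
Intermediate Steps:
$y = 192$ ($y = \left(7 - 31\right) \left(-8\right) = \left(-24\right) \left(-8\right) = 192$)
$L = - \frac{7}{30}$ ($L = \frac{8}{9} - \frac{\left(-101\right) \frac{1}{-4 - 6}}{9} = \frac{8}{9} - \frac{\left(-101\right) \frac{1}{-10}}{9} = \frac{8}{9} - \frac{\left(-101\right) \left(- \frac{1}{10}\right)}{9} = \frac{8}{9} - \frac{101}{90} = - \frac{7}{30} \approx -0.23333$)
$U{\left(j,A \right)} = 19$ ($U{\left(j,A \right)} = -12 + 31 = 19$)
$L + U{\left(N{\left(-6 \right)},y \right)} = - \frac{7}{30} + 19 = \frac{563}{30}$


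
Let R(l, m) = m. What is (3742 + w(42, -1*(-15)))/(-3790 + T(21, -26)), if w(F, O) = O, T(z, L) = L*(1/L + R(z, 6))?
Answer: -3757/3945 ≈ -0.95234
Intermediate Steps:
T(z, L) = L*(6 + 1/L) (T(z, L) = L*(1/L + 6) = L*(6 + 1/L))
(3742 + w(42, -1*(-15)))/(-3790 + T(21, -26)) = (3742 - 1*(-15))/(-3790 + (1 + 6*(-26))) = (3742 + 15)/(-3790 + (1 - 156)) = 3757/(-3790 - 155) = 3757/(-3945) = 3757*(-1/3945) = -3757/3945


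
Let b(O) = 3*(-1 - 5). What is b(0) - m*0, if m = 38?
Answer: -18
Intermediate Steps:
b(O) = -18 (b(O) = 3*(-6) = -18)
b(0) - m*0 = -18 - 38*0 = -18 - 1*0 = -18 + 0 = -18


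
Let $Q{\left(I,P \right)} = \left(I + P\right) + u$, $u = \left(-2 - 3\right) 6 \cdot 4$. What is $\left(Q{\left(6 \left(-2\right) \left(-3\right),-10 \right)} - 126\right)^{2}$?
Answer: $48400$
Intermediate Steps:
$u = -120$ ($u = \left(-5\right) 6 \cdot 4 = \left(-30\right) 4 = -120$)
$Q{\left(I,P \right)} = -120 + I + P$ ($Q{\left(I,P \right)} = \left(I + P\right) - 120 = -120 + I + P$)
$\left(Q{\left(6 \left(-2\right) \left(-3\right),-10 \right)} - 126\right)^{2} = \left(\left(-120 + 6 \left(-2\right) \left(-3\right) - 10\right) - 126\right)^{2} = \left(\left(-120 - -36 - 10\right) - 126\right)^{2} = \left(\left(-120 + 36 - 10\right) - 126\right)^{2} = \left(-94 - 126\right)^{2} = \left(-220\right)^{2} = 48400$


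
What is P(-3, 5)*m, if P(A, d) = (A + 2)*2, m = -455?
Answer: 910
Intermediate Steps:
P(A, d) = 4 + 2*A (P(A, d) = (2 + A)*2 = 4 + 2*A)
P(-3, 5)*m = (4 + 2*(-3))*(-455) = (4 - 6)*(-455) = -2*(-455) = 910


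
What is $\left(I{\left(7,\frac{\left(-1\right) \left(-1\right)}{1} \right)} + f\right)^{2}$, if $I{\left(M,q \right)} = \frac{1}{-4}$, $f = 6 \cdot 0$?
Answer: $\frac{1}{16} \approx 0.0625$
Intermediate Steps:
$f = 0$
$I{\left(M,q \right)} = - \frac{1}{4}$
$\left(I{\left(7,\frac{\left(-1\right) \left(-1\right)}{1} \right)} + f\right)^{2} = \left(- \frac{1}{4} + 0\right)^{2} = \left(- \frac{1}{4}\right)^{2} = \frac{1}{16}$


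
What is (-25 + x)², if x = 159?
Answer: 17956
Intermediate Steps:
(-25 + x)² = (-25 + 159)² = 134² = 17956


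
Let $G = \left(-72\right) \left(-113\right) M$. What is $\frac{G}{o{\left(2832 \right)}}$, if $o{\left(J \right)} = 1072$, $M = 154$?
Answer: $\frac{78309}{67} \approx 1168.8$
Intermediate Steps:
$G = 1252944$ ($G = \left(-72\right) \left(-113\right) 154 = 8136 \cdot 154 = 1252944$)
$\frac{G}{o{\left(2832 \right)}} = \frac{1252944}{1072} = 1252944 \cdot \frac{1}{1072} = \frac{78309}{67}$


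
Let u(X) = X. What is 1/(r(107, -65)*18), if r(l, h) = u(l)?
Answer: 1/1926 ≈ 0.00051921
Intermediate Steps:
r(l, h) = l
1/(r(107, -65)*18) = 1/(107*18) = 1/1926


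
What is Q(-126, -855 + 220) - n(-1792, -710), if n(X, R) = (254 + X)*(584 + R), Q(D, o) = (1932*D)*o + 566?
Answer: 154386098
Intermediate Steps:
Q(D, o) = 566 + 1932*D*o (Q(D, o) = 1932*D*o + 566 = 566 + 1932*D*o)
Q(-126, -855 + 220) - n(-1792, -710) = (566 + 1932*(-126)*(-855 + 220)) - (148336 + 254*(-710) + 584*(-1792) - 710*(-1792)) = (566 + 1932*(-126)*(-635)) - (148336 - 180340 - 1046528 + 1272320) = (566 + 154579320) - 1*193788 = 154579886 - 193788 = 154386098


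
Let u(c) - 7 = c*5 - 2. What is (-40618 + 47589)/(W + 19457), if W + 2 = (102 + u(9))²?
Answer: 6971/42559 ≈ 0.16380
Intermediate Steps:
u(c) = 5 + 5*c (u(c) = 7 + (c*5 - 2) = 7 + (5*c - 2) = 7 + (-2 + 5*c) = 5 + 5*c)
W = 23102 (W = -2 + (102 + (5 + 5*9))² = -2 + (102 + (5 + 45))² = -2 + (102 + 50)² = -2 + 152² = -2 + 23104 = 23102)
(-40618 + 47589)/(W + 19457) = (-40618 + 47589)/(23102 + 19457) = 6971/42559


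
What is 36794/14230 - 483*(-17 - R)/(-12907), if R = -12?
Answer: 220267354/91833305 ≈ 2.3986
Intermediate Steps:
36794/14230 - 483*(-17 - R)/(-12907) = 36794/14230 - 483*(-17 - 1*(-12))/(-12907) = 36794*(1/14230) - 483*(-17 + 12)*(-1/12907) = 18397/7115 - 483*(-5)*(-1/12907) = 18397/7115 + 2415*(-1/12907) = 18397/7115 - 2415/12907 = 220267354/91833305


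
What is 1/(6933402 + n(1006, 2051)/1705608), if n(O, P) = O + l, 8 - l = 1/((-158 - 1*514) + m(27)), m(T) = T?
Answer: 1100117160/7627554518032351 ≈ 1.4423e-7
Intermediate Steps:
l = 5161/645 (l = 8 - 1/((-158 - 1*514) + 27) = 8 - 1/((-158 - 514) + 27) = 8 - 1/(-672 + 27) = 8 - 1/(-645) = 8 - 1*(-1/645) = 8 + 1/645 = 5161/645 ≈ 8.0016)
n(O, P) = 5161/645 + O (n(O, P) = O + 5161/645 = 5161/645 + O)
1/(6933402 + n(1006, 2051)/1705608) = 1/(6933402 + (5161/645 + 1006)/1705608) = 1/(6933402 + (654031/645)*(1/1705608)) = 1/(6933402 + 654031/1100117160) = 1/(7627554518032351/1100117160) = 1100117160/7627554518032351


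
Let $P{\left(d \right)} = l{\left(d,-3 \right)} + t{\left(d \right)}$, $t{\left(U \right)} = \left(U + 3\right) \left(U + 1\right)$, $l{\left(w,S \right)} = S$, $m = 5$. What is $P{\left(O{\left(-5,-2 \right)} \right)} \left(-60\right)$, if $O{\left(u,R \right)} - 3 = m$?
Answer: $-5760$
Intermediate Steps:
$O{\left(u,R \right)} = 8$ ($O{\left(u,R \right)} = 3 + 5 = 8$)
$t{\left(U \right)} = \left(1 + U\right) \left(3 + U\right)$ ($t{\left(U \right)} = \left(3 + U\right) \left(1 + U\right) = \left(1 + U\right) \left(3 + U\right)$)
$P{\left(d \right)} = d^{2} + 4 d$ ($P{\left(d \right)} = -3 + \left(3 + d^{2} + 4 d\right) = d^{2} + 4 d$)
$P{\left(O{\left(-5,-2 \right)} \right)} \left(-60\right) = 8 \left(4 + 8\right) \left(-60\right) = 8 \cdot 12 \left(-60\right) = 96 \left(-60\right) = -5760$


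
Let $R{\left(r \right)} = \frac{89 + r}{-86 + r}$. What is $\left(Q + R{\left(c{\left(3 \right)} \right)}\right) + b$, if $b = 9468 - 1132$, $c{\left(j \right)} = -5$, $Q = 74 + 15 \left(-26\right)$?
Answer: $\frac{104248}{13} \approx 8019.1$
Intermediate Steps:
$Q = -316$ ($Q = 74 - 390 = -316$)
$R{\left(r \right)} = \frac{89 + r}{-86 + r}$
$b = 8336$
$\left(Q + R{\left(c{\left(3 \right)} \right)}\right) + b = \left(-316 + \frac{89 - 5}{-86 - 5}\right) + 8336 = \left(-316 + \frac{1}{-91} \cdot 84\right) + 8336 = \left(-316 - \frac{12}{13}\right) + 8336 = - \frac{4120}{13} + 8336 = \frac{104248}{13}$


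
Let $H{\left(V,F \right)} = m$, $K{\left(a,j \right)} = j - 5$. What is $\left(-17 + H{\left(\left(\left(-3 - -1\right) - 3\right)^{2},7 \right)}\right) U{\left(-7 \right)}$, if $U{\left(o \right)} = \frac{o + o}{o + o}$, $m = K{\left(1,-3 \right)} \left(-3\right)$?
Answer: $7$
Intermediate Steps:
$K{\left(a,j \right)} = -5 + j$
$m = 24$ ($m = \left(-5 - 3\right) \left(-3\right) = \left(-8\right) \left(-3\right) = 24$)
$U{\left(o \right)} = 1$ ($U{\left(o \right)} = \frac{2 o}{2 o} = 2 o \frac{1}{2 o} = 1$)
$H{\left(V,F \right)} = 24$
$\left(-17 + H{\left(\left(\left(-3 - -1\right) - 3\right)^{2},7 \right)}\right) U{\left(-7 \right)} = \left(-17 + 24\right) 1 = 7 \cdot 1 = 7$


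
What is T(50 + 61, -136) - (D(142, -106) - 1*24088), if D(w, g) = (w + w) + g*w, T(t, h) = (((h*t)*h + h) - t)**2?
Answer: 4214024829337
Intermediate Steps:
T(t, h) = (h - t + t*h**2)**2 (T(t, h) = ((t*h**2 + h) - t)**2 = ((h + t*h**2) - t)**2 = (h - t + t*h**2)**2)
D(w, g) = 2*w + g*w
T(50 + 61, -136) - (D(142, -106) - 1*24088) = (-136 - (50 + 61) + (50 + 61)*(-136)**2)**2 - (142*(2 - 106) - 1*24088) = (-136 - 1*111 + 111*18496)**2 - (142*(-104) - 24088) = (-136 - 111 + 2053056)**2 - (-14768 - 24088) = 2052809**2 - 1*(-38856) = 4214024790481 + 38856 = 4214024829337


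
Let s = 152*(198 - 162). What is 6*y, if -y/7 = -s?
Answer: 229824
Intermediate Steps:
s = 5472 (s = 152*36 = 5472)
y = 38304 (y = -(-7)*5472 = -7*(-5472) = 38304)
6*y = 6*38304 = 229824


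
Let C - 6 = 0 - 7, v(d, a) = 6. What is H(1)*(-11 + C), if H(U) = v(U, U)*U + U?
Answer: -84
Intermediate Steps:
C = -1 (C = 6 + (0 - 7) = 6 - 7 = -1)
H(U) = 7*U (H(U) = 6*U + U = 7*U)
H(1)*(-11 + C) = (7*1)*(-11 - 1) = 7*(-12) = -84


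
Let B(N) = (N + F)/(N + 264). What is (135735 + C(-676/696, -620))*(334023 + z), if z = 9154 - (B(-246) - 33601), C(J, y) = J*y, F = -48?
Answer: 13407851441305/261 ≈ 5.1371e+10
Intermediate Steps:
B(N) = (-48 + N)/(264 + N) (B(N) = (N - 48)/(N + 264) = (-48 + N)/(264 + N))
z = 128314/3 (z = 9154 - ((-48 - 246)/(264 - 246) - 33601) = 9154 - (-294/18 - 33601) = 9154 - ((1/18)*(-294) - 33601) = 9154 - (-49/3 - 33601) = 9154 - 1*(-100852/3) = 9154 + 100852/3 = 128314/3 ≈ 42771.)
(135735 + C(-676/696, -620))*(334023 + z) = (135735 - 676/696*(-620))*(334023 + 128314/3) = (135735 - 676*1/696*(-620))*(1130383/3) = (135735 - 169/174*(-620))*(1130383/3) = (135735 + 52390/87)*(1130383/3) = (11861335/87)*(1130383/3) = 13407851441305/261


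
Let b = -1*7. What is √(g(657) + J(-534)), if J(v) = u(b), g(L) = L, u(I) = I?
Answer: 5*√26 ≈ 25.495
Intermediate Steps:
b = -7
J(v) = -7
√(g(657) + J(-534)) = √(657 - 7) = √650 = 5*√26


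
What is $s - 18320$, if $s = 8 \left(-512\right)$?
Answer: $-22416$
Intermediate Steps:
$s = -4096$
$s - 18320 = -4096 - 18320 = -22416$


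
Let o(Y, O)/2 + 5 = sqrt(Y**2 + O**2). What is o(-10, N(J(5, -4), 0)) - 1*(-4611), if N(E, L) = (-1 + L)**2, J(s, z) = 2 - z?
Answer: 4601 + 2*sqrt(101) ≈ 4621.1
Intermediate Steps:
o(Y, O) = -10 + 2*sqrt(O**2 + Y**2) (o(Y, O) = -10 + 2*sqrt(Y**2 + O**2) = -10 + 2*sqrt(O**2 + Y**2))
o(-10, N(J(5, -4), 0)) - 1*(-4611) = (-10 + 2*sqrt(((-1 + 0)**2)**2 + (-10)**2)) - 1*(-4611) = (-10 + 2*sqrt(((-1)**2)**2 + 100)) + 4611 = (-10 + 2*sqrt(1**2 + 100)) + 4611 = (-10 + 2*sqrt(1 + 100)) + 4611 = (-10 + 2*sqrt(101)) + 4611 = 4601 + 2*sqrt(101)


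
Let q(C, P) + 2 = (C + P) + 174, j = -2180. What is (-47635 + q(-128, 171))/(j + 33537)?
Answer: -47420/31357 ≈ -1.5123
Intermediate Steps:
q(C, P) = 172 + C + P (q(C, P) = -2 + ((C + P) + 174) = -2 + (174 + C + P) = 172 + C + P)
(-47635 + q(-128, 171))/(j + 33537) = (-47635 + (172 - 128 + 171))/(-2180 + 33537) = (-47635 + 215)/31357 = -47420*1/31357 = -47420/31357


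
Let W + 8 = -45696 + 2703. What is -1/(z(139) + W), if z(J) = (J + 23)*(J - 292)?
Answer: 1/67787 ≈ 1.4752e-5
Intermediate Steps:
z(J) = (-292 + J)*(23 + J) (z(J) = (23 + J)*(-292 + J) = (-292 + J)*(23 + J))
W = -43001 (W = -8 + (-45696 + 2703) = -8 - 42993 = -43001)
-1/(z(139) + W) = -1/((-6716 + 139**2 - 269*139) - 43001) = -1/((-6716 + 19321 - 37391) - 43001) = -1/(-24786 - 43001) = -1/(-67787) = -1*(-1/67787) = 1/67787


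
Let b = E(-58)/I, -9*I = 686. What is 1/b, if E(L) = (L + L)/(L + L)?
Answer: -686/9 ≈ -76.222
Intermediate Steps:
I = -686/9 (I = -⅑*686 = -686/9 ≈ -76.222)
E(L) = 1 (E(L) = (2*L)/((2*L)) = (2*L)*(1/(2*L)) = 1)
b = -9/686 (b = 1/(-686/9) = 1*(-9/686) = -9/686 ≈ -0.013120)
1/b = 1/(-9/686) = -686/9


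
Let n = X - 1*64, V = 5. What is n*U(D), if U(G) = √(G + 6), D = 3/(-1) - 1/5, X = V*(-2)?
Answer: -74*√70/5 ≈ -123.83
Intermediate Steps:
X = -10 (X = 5*(-2) = -10)
D = -16/5 (D = 3*(-1) - 1*⅕ = -3 - ⅕ = -16/5 ≈ -3.2000)
U(G) = √(6 + G)
n = -74 (n = -10 - 1*64 = -10 - 64 = -74)
n*U(D) = -74*√(6 - 16/5) = -74*√70/5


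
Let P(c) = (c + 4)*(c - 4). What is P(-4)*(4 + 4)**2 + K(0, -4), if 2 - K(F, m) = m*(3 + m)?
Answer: -2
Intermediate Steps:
K(F, m) = 2 - m*(3 + m)
P(c) = (-4 + c)*(4 + c) (P(c) = (4 + c)*(-4 + c) = (-4 + c)*(4 + c))
P(-4)*(4 + 4)**2 + K(0, -4) = (-16 + (-4)**2)*(4 + 4)**2 + (2 - 1*(-4)**2 - 3*(-4)) = (-16 + 16)*8**2 + (2 - 1*16 + 12) = 0*64 + (2 - 16 + 12) = 0 - 2 = -2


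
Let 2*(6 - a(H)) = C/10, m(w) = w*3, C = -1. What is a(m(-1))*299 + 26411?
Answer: 564399/20 ≈ 28220.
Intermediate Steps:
m(w) = 3*w
a(H) = 121/20 (a(H) = 6 - (-1)/(2*10) = 6 - ½*(-⅒) = 6 + 1/20 = 121/20)
a(m(-1))*299 + 26411 = (121/20)*299 + 26411 = 36179/20 + 26411 = 564399/20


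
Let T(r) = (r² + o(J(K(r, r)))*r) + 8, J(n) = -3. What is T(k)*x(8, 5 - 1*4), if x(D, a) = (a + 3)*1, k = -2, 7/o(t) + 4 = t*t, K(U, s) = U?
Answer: 184/5 ≈ 36.800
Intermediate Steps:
o(t) = 7/(-4 + t²) (o(t) = 7/(-4 + t*t) = 7/(-4 + t²))
x(D, a) = 3 + a (x(D, a) = (3 + a)*1 = 3 + a)
T(r) = 8 + r² + 7*r/5 (T(r) = (r² + (7/(-4 + (-3)²))*r) + 8 = (r² + (7/(-4 + 9))*r) + 8 = (r² + (7/5)*r) + 8 = (r² + (7*(⅕))*r) + 8 = (r² + 7*r/5) + 8 = 8 + r² + 7*r/5)
T(k)*x(8, 5 - 1*4) = (8 + (-2)² + (7/5)*(-2))*(3 + (5 - 1*4)) = (8 + 4 - 14/5)*(3 + (5 - 4)) = 46*(3 + 1)/5 = (46/5)*4 = 184/5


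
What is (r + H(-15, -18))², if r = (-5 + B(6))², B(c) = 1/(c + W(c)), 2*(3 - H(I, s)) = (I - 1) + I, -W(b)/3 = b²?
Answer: 205748424025/108243216 ≈ 1900.8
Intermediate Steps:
W(b) = -3*b²
H(I, s) = 7/2 - I (H(I, s) = 3 - ((I - 1) + I)/2 = 3 - ((-1 + I) + I)/2 = 3 - (-1 + 2*I)/2 = 3 + (½ - I) = 7/2 - I)
B(c) = 1/(c - 3*c²)
r = 261121/10404 (r = (-5 - 1/(6*(-1 + 3*6)))² = (-5 - 1*⅙/(-1 + 18))² = (-5 - 1*⅙/17)² = (-5 - 1*⅙*1/17)² = (-5 - 1/102)² = (-511/102)² = 261121/10404 ≈ 25.098)
(r + H(-15, -18))² = (261121/10404 + (7/2 - 1*(-15)))² = (261121/10404 + (7/2 + 15))² = (261121/10404 + 37/2)² = (453595/10404)² = 205748424025/108243216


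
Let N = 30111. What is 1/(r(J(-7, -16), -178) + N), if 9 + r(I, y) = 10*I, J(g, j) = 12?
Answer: 1/30222 ≈ 3.3088e-5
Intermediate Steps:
r(I, y) = -9 + 10*I
1/(r(J(-7, -16), -178) + N) = 1/((-9 + 10*12) + 30111) = 1/((-9 + 120) + 30111) = 1/(111 + 30111) = 1/30222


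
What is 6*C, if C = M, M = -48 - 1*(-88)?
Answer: 240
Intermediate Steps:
M = 40 (M = -48 + 88 = 40)
C = 40
6*C = 6*40 = 240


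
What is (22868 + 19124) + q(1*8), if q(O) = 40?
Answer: 42032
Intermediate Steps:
(22868 + 19124) + q(1*8) = (22868 + 19124) + 40 = 41992 + 40 = 42032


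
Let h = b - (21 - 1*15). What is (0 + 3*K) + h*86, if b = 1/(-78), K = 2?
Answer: -19933/39 ≈ -511.10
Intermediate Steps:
b = -1/78 ≈ -0.012821
h = -469/78 (h = -1/78 - (21 - 1*15) = -1/78 - (21 - 15) = -1/78 - 1*6 = -1/78 - 6 = -469/78 ≈ -6.0128)
(0 + 3*K) + h*86 = (0 + 3*2) - 469/78*86 = (0 + 6) - 20167/39 = 6 - 20167/39 = -19933/39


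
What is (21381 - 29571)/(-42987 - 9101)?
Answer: 4095/26044 ≈ 0.15723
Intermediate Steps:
(21381 - 29571)/(-42987 - 9101) = -8190/(-52088) = -8190*(-1/52088) = 4095/26044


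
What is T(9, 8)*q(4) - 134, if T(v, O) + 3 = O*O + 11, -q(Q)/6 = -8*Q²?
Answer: 55162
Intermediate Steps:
q(Q) = 48*Q² (q(Q) = -(-48)*Q² = 48*Q²)
T(v, O) = 8 + O² (T(v, O) = -3 + (O*O + 11) = -3 + (O² + 11) = -3 + (11 + O²) = 8 + O²)
T(9, 8)*q(4) - 134 = (8 + 8²)*(48*4²) - 134 = (8 + 64)*(48*16) - 134 = 72*768 - 134 = 55296 - 134 = 55162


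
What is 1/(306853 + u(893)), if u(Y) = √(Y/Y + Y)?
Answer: 306853/94158762715 - √894/94158762715 ≈ 3.2586e-6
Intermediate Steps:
u(Y) = √(1 + Y)
1/(306853 + u(893)) = 1/(306853 + √(1 + 893)) = 1/(306853 + √894)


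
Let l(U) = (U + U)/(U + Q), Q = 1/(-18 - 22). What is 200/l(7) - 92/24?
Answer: 2012/21 ≈ 95.810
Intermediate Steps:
Q = -1/40 (Q = 1/(-40) = -1/40 ≈ -0.025000)
l(U) = 2*U/(-1/40 + U) (l(U) = (U + U)/(U - 1/40) = (2*U)/(-1/40 + U) = 2*U/(-1/40 + U))
200/l(7) - 92/24 = 200/((80*7/(-1 + 40*7))) - 92/24 = 200/((80*7/(-1 + 280))) - 92*1/24 = 200/((80*7/279)) - 23/6 = 200/((80*7*(1/279))) - 23/6 = 200/(560/279) - 23/6 = 200*(279/560) - 23/6 = 1395/14 - 23/6 = 2012/21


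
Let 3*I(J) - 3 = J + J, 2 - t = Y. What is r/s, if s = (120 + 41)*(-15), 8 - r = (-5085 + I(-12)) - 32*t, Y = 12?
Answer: -956/483 ≈ -1.9793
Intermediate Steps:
t = -10 (t = 2 - 1*12 = 2 - 12 = -10)
I(J) = 1 + 2*J/3 (I(J) = 1 + (J + J)/3 = 1 + (2*J)/3 = 1 + 2*J/3)
r = 4780 (r = 8 - ((-5085 + (1 + (⅔)*(-12))) - 32*(-10)) = 8 - ((-5085 + (1 - 8)) + 320) = 8 - ((-5085 - 7) + 320) = 8 - (-5092 + 320) = 8 - 1*(-4772) = 8 + 4772 = 4780)
s = -2415 (s = 161*(-15) = -2415)
r/s = 4780/(-2415) = 4780*(-1/2415) = -956/483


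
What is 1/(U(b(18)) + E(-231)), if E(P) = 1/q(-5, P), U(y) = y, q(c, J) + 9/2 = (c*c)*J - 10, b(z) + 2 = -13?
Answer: -11579/173687 ≈ -0.066666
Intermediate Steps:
b(z) = -15 (b(z) = -2 - 13 = -15)
q(c, J) = -29/2 + J*c² (q(c, J) = -9/2 + ((c*c)*J - 10) = -9/2 + (c²*J - 10) = -9/2 + (J*c² - 10) = -9/2 + (-10 + J*c²) = -29/2 + J*c²)
E(P) = 1/(-29/2 + 25*P) (E(P) = 1/(-29/2 + P*(-5)²) = 1/(-29/2 + P*25) = 1/(-29/2 + 25*P))
1/(U(b(18)) + E(-231)) = 1/(-15 + 2/(-29 + 50*(-231))) = 1/(-15 + 2/(-29 - 11550)) = 1/(-15 + 2/(-11579)) = 1/(-15 + 2*(-1/11579)) = 1/(-15 - 2/11579) = 1/(-173687/11579) = -11579/173687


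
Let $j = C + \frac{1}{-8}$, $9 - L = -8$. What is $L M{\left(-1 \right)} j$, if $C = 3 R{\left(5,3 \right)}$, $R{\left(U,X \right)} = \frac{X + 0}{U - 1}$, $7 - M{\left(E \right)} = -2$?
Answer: $\frac{2601}{8} \approx 325.13$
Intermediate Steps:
$L = 17$ ($L = 9 - -8 = 9 + 8 = 17$)
$M{\left(E \right)} = 9$ ($M{\left(E \right)} = 7 - -2 = 7 + 2 = 9$)
$R{\left(U,X \right)} = \frac{X}{-1 + U}$
$C = \frac{9}{4}$ ($C = 3 \frac{3}{-1 + 5} = 3 \cdot \frac{3}{4} = \frac{9}{4} \approx 2.25$)
$j = \frac{17}{8}$ ($j = \frac{9}{4} + \frac{1}{-8} = \frac{9}{4} - \frac{1}{8} = \frac{17}{8} \approx 2.125$)
$L M{\left(-1 \right)} j = 17 \cdot 9 \cdot \frac{17}{8} = 153 \cdot \frac{17}{8} = \frac{2601}{8}$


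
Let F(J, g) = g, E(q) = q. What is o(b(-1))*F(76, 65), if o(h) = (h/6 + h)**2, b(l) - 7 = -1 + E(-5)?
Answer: 3185/36 ≈ 88.472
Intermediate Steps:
b(l) = 1 (b(l) = 7 + (-1 - 5) = 7 - 6 = 1)
o(h) = 49*h**2/36 (o(h) = (h*(1/6) + h)**2 = (h/6 + h)**2 = (7*h/6)**2 = 49*h**2/36)
o(b(-1))*F(76, 65) = ((49/36)*1**2)*65 = ((49/36)*1)*65 = (49/36)*65 = 3185/36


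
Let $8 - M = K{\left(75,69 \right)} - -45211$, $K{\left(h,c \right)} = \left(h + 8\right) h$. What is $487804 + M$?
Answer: $436376$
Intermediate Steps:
$K{\left(h,c \right)} = h \left(8 + h\right)$ ($K{\left(h,c \right)} = \left(8 + h\right) h = h \left(8 + h\right)$)
$M = -51428$ ($M = 8 - \left(75 \left(8 + 75\right) - -45211\right) = 8 - \left(75 \cdot 83 + 45211\right) = 8 - \left(6225 + 45211\right) = 8 - 51436 = -51428$)
$487804 + M = 487804 - 51428 = 436376$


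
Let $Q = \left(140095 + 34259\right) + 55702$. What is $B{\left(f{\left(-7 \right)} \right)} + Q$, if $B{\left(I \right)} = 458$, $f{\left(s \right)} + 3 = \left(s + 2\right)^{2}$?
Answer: $230514$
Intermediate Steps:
$f{\left(s \right)} = -3 + \left(2 + s\right)^{2}$ ($f{\left(s \right)} = -3 + \left(s + 2\right)^{2} = -3 + \left(2 + s\right)^{2}$)
$Q = 230056$ ($Q = 174354 + 55702 = 230056$)
$B{\left(f{\left(-7 \right)} \right)} + Q = 458 + 230056 = 230514$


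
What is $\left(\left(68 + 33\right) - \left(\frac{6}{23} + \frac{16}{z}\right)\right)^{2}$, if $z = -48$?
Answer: $\frac{48636676}{4761} \approx 10216.0$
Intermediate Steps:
$\left(\left(68 + 33\right) - \left(\frac{6}{23} + \frac{16}{z}\right)\right)^{2} = \left(\left(68 + 33\right) - \left(- \frac{1}{3} + \frac{6}{23}\right)\right)^{2} = \left(101 - - \frac{5}{69}\right)^{2} = \left(101 + \left(\frac{1}{3} - \frac{6}{23}\right)\right)^{2} = \left(101 + \frac{5}{69}\right)^{2} = \left(\frac{6974}{69}\right)^{2} = \frac{48636676}{4761}$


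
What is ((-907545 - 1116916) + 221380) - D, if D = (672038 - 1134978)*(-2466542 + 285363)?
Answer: -1009756809341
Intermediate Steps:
D = 1009755006260 (D = -462940*(-2181179) = 1009755006260)
((-907545 - 1116916) + 221380) - D = ((-907545 - 1116916) + 221380) - 1*1009755006260 = (-2024461 + 221380) - 1009755006260 = -1803081 - 1009755006260 = -1009756809341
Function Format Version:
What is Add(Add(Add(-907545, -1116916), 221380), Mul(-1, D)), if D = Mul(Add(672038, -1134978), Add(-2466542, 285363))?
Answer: -1009756809341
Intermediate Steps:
D = 1009755006260 (D = Mul(-462940, -2181179) = 1009755006260)
Add(Add(Add(-907545, -1116916), 221380), Mul(-1, D)) = Add(Add(Add(-907545, -1116916), 221380), Mul(-1, 1009755006260)) = Add(Add(-2024461, 221380), -1009755006260) = Add(-1803081, -1009755006260) = -1009756809341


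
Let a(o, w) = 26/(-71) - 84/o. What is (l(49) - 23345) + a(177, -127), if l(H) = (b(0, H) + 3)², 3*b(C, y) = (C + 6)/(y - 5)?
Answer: -47314327447/2027476 ≈ -23337.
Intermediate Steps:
b(C, y) = (6 + C)/(3*(-5 + y)) (b(C, y) = ((C + 6)/(y - 5))/3 = ((6 + C)/(-5 + y))/3 = (6 + C)/(3*(-5 + y)))
a(o, w) = -26/71 - 84/o (a(o, w) = 26*(-1/71) - 84/o = -26/71 - 84/o)
l(H) = (3 + 2/(-5 + H))² (l(H) = ((6 + 0)/(3*(-5 + H)) + 3)² = ((⅓)*6/(-5 + H) + 3)² = (2/(-5 + H) + 3)² = (3 + 2/(-5 + H))²)
(l(49) - 23345) + a(177, -127) = ((-13 + 3*49)²/(-5 + 49)² - 23345) + (-26/71 - 84/177) = ((-13 + 147)²/44² - 23345) + (-26/71 - 84*1/177) = (134²*(1/1936) - 23345) + (-26/71 - 28/59) = (17956*(1/1936) - 23345) - 3522/4189 = (4489/484 - 23345) - 3522/4189 = -11294491/484 - 3522/4189 = -47314327447/2027476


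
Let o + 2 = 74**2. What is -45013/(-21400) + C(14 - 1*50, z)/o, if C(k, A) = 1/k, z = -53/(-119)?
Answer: 554401277/263573100 ≈ 2.1034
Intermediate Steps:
z = 53/119 (z = -53*(-1/119) = 53/119 ≈ 0.44538)
o = 5474 (o = -2 + 74**2 = -2 + 5476 = 5474)
-45013/(-21400) + C(14 - 1*50, z)/o = -45013/(-21400) + 1/((14 - 1*50)*5474) = -45013*(-1/21400) + (1/5474)/(14 - 50) = 45013/21400 + (1/5474)/(-36) = 45013/21400 - 1/36*1/5474 = 45013/21400 - 1/197064 = 554401277/263573100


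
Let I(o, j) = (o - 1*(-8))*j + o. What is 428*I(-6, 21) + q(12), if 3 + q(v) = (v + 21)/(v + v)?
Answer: 123251/8 ≈ 15406.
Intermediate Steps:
I(o, j) = o + j*(8 + o) (I(o, j) = (o + 8)*j + o = (8 + o)*j + o = j*(8 + o) + o = o + j*(8 + o))
q(v) = -3 + (21 + v)/(2*v) (q(v) = -3 + (v + 21)/(v + v) = -3 + (21 + v)/((2*v)) = -3 + (21 + v)*(1/(2*v)) = -3 + (21 + v)/(2*v))
428*I(-6, 21) + q(12) = 428*(-6 + 8*21 + 21*(-6)) + (½)*(21 - 5*12)/12 = 428*(-6 + 168 - 126) + (½)*(1/12)*(21 - 60) = 428*36 + (½)*(1/12)*(-39) = 15408 - 13/8 = 123251/8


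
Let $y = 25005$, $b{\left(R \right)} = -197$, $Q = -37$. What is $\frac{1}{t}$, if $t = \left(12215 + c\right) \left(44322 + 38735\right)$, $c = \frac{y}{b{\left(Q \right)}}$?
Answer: $\frac{197}{197787786950} \approx 9.9602 \cdot 10^{-10}$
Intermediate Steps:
$c = - \frac{25005}{197}$ ($c = \frac{25005}{-197} = 25005 \left(- \frac{1}{197}\right) = - \frac{25005}{197} \approx -126.93$)
$t = \frac{197787786950}{197}$ ($t = \left(12215 - \frac{25005}{197}\right) \left(44322 + 38735\right) = \frac{2381350}{197} \cdot 83057 = \frac{197787786950}{197} \approx 1.004 \cdot 10^{9}$)
$\frac{1}{t} = \frac{1}{\frac{197787786950}{197}} = \frac{197}{197787786950}$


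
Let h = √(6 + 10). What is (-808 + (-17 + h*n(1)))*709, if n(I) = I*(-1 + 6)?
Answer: -570745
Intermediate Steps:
h = 4 (h = √16 = 4)
n(I) = 5*I (n(I) = I*5 = 5*I)
(-808 + (-17 + h*n(1)))*709 = (-808 + (-17 + 4*(5*1)))*709 = (-808 + (-17 + 4*5))*709 = (-808 + (-17 + 20))*709 = (-808 + 3)*709 = -805*709 = -570745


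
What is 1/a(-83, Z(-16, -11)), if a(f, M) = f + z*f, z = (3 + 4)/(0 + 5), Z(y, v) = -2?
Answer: -5/996 ≈ -0.0050201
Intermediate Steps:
z = 7/5 ≈ 1.4000
a(f, M) = 12*f/5 (a(f, M) = f + 7*f/5 = 12*f/5)
1/a(-83, Z(-16, -11)) = 1/((12/5)*(-83)) = 1/(-996/5) = -5/996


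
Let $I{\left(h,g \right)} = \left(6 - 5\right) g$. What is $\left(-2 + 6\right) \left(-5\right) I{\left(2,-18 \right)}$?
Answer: $360$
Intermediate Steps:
$I{\left(h,g \right)} = g$ ($I{\left(h,g \right)} = 1 g = g$)
$\left(-2 + 6\right) \left(-5\right) I{\left(2,-18 \right)} = \left(-2 + 6\right) \left(-5\right) \left(-18\right) = 4 \left(-5\right) \left(-18\right) = \left(-20\right) \left(-18\right) = 360$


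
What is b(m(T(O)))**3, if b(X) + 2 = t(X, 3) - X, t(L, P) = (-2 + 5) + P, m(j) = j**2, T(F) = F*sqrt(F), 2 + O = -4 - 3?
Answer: 393832837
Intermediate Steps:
O = -9 (O = -2 + (-4 - 3) = -2 - 7 = -9)
T(F) = F**(3/2)
t(L, P) = 3 + P
b(X) = 4 - X (b(X) = -2 + ((3 + 3) - X) = -2 + (6 - X) = 4 - X)
b(m(T(O)))**3 = (4 - ((-9)**(3/2))**2)**3 = (4 - (-27*I)**2)**3 = (4 - 1*(-729))**3 = (4 + 729)**3 = 733**3 = 393832837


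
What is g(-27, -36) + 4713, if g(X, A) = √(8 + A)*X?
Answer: 4713 - 54*I*√7 ≈ 4713.0 - 142.87*I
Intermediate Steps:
g(X, A) = X*√(8 + A)
g(-27, -36) + 4713 = -27*√(8 - 36) + 4713 = -54*I*√7 + 4713 = 4713 - 54*I*√7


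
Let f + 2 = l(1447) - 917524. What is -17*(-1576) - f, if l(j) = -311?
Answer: 944629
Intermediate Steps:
f = -917837 (f = -2 + (-311 - 917524) = -2 - 917835 = -917837)
-17*(-1576) - f = -17*(-1576) - 1*(-917837) = 26792 + 917837 = 944629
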